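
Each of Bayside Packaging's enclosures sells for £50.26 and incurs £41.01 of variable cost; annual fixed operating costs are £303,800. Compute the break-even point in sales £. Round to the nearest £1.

Contribution margin per unit = £50.26 − £41.01 = £9.25, a CM ratio of £9.25 ÷ £50.26 = 0.1840.
Break-even sales = FC ÷ CM ratio = £303,800 × £50.26 / £9.25 = £1,650,701.

£1,650,701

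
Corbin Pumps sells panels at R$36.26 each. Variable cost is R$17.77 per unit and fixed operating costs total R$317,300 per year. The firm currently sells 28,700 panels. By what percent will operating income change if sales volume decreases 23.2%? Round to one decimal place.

Contribution at this volume is 28,700 × R$18.49 = R$530,663.00.
Subtracting fixed costs: EBIT = R$530,663.00 − R$317,300 = R$213,363.00.
So DOL = total CM / EBIT = R$530,663.00 / R$213,363.00 = 2.4871.
%ΔEBIT = DOL × %ΔSales = 2.4871 × -23.2% = -57.7%.

-57.7%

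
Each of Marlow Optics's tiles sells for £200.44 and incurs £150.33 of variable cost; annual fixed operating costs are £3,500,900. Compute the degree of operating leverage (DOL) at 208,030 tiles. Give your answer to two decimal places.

Contribution at this volume is 208,030 × £50.11 = £10,424,383.30.
Operating income = contribution − fixed costs = £10,424,383.30 − £3,500,900 = £6,923,483.30.
So DOL = total CM / EBIT = £10,424,383.30 / £6,923,483.30 = 1.5057.

1.51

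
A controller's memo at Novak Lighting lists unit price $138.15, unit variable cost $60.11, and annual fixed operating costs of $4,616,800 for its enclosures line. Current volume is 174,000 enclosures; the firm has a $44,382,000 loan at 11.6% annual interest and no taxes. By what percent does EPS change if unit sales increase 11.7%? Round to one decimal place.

Total contribution margin = 174,000 × $78.04 = $13,578,960.00.
Operating income = contribution − fixed costs = $13,578,960.00 − $4,616,800 = $8,962,160.00.
After interest of $5,148,312.00, pre-tax earnings = $3,813,848.00.
DCL = total CM / (EBIT − I) = $13,578,960.00 / $3,813,848.00 = 3.5604.
%ΔEPS = DCL × %ΔSales = 3.5604 × +11.7% = +41.7%.

+41.7%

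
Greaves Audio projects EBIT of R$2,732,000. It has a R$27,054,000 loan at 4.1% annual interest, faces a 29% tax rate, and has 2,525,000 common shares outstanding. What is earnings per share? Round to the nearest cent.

R$0.46

Pre-tax income = R$2,732,000 − R$1,109,214.00 = R$1,622,786.00.
After tax at 29%: net income = R$1,622,786.00 × 0.71 = R$1,152,178.06.
EPS = R$1,152,178.06 ÷ 2,525,000 = R$0.46.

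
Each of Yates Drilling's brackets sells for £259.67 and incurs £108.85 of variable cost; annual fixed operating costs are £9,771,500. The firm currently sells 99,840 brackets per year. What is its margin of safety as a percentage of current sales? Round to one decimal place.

35.1%

Each unit contributes £259.67 − £108.85 = £150.82. Break-even units = £9,771,500 ÷ £150.82 = 64,789.15; break-even revenue = 64,789.15 × £259.67 = £16,823,799.26.
Current sales = 99,840 × £259.67 = £25,925,452.80.
Margin of safety = (£25,925,452.80 − £16,823,799.26) ÷ £25,925,452.80 = 35.1%.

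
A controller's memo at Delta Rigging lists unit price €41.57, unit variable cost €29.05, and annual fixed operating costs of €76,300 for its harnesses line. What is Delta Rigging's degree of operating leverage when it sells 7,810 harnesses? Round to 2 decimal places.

4.55

Contribution at this volume is 7,810 × €12.52 = €97,781.20.
EBIT = €97,781.20 − €76,300 = €21,481.20.
So DOL = total CM / EBIT = €97,781.20 / €21,481.20 = 4.5519.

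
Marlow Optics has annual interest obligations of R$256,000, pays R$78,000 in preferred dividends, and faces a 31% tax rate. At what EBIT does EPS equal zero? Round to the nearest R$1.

Preferred dividends are paid after tax, so their pre-tax equivalent is R$78,000 ÷ (1 − 0.31) = R$113,043.48.
EPS = 0 when EBIT covers interest plus the pre-tax preferred burden: R$256,000 + R$113,043.48 = R$369,043.48.

R$369,043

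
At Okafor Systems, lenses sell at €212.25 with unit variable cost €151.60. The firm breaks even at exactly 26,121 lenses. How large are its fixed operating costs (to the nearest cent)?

Unit CM = price − variable cost = €212.25 − €151.60 = €60.65.
Fixed costs = break-even units × CM = 26,121 × €60.65 = €1,584,238.65.

€1,584,238.65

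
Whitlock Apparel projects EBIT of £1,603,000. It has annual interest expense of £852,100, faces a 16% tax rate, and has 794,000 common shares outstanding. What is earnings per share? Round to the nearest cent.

Pre-tax income = £1,603,000 − £852,100.00 = £750,900.00.
Net income = £750,900.00 × (1 − 0.16) = £630,756.00.
EPS = £630,756.00 ÷ 794,000 = £0.79.

£0.79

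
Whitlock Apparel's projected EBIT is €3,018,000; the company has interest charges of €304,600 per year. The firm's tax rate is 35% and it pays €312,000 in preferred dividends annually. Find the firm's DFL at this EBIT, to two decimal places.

1.35

Annual interest charges come to €304,600.00.
Pre-tax preferred-dividend burden = €312,000 ÷ (1 − 0.35) = €480,000.00.
DFL = EBIT ÷ [EBIT − I − D_p/(1−t)] = €3,018,000 ÷ [€3,018,000 − €304,600.00 − €480,000.00] = €3,018,000 ÷ €2,233,400.00 = 1.3513.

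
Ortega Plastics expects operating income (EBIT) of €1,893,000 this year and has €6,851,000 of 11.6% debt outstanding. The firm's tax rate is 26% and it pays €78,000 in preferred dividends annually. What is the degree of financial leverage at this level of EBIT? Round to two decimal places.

Annual interest charges come to €794,716.00.
Preferred dividends grossed up pre-tax: €78,000 / (1 − 0.26) = €105,405.41.
DFL = EBIT ÷ [EBIT − I − D_p/(1−t)] = €1,893,000 ÷ [€1,893,000 − €794,716.00 − €105,405.41] = €1,893,000 ÷ €992,878.59 = 1.9066.

1.91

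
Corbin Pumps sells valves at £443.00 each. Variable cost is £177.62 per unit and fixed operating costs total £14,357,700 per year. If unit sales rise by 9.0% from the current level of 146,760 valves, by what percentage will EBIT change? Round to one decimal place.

Contribution at this volume is 146,760 × £265.38 = £38,947,168.80.
EBIT = £38,947,168.80 − £14,357,700 = £24,589,468.80.
DOL = contribution ÷ EBIT = £38,947,168.80 ÷ £24,589,468.80 = 1.5839.
So EBIT moves 1.5839 × (+9.0%) = +14.3%.

+14.3%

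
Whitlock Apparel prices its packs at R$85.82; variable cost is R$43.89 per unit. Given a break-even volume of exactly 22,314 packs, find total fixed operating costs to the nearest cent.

Contribution margin per unit = R$85.82 − R$43.89 = R$41.93.
Since BE = FC / CM, FC = 22,314 × R$41.93 = R$935,626.02.

R$935,626.02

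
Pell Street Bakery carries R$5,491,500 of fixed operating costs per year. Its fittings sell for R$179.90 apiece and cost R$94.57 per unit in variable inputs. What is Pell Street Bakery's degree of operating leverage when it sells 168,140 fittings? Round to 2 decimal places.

At 168,140 units, contribution = 168,140 × R$85.33 = R$14,347,386.20.
EBIT = R$14,347,386.20 − R$5,491,500 = R$8,855,886.20.
So DOL = total CM / EBIT = R$14,347,386.20 / R$8,855,886.20 = 1.6201.

1.62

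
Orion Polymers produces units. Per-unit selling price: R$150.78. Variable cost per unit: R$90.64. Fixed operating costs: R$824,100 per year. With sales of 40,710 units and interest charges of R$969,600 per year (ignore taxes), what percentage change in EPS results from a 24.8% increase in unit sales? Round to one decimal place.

+92.8%

Total contribution margin = 40,710 × R$60.14 = R$2,448,299.40.
Operating income = contribution − fixed costs = R$2,448,299.40 − R$824,100 = R$1,624,199.40.
After interest of R$969,600.00, pre-tax earnings = R$654,599.40.
Degree of combined leverage = contribution ÷ (EBIT − I) = R$2,448,299.40 ÷ R$654,599.40 = 3.7401.
EPS therefore changes by 3.7401 × (+24.8%) = +92.8%.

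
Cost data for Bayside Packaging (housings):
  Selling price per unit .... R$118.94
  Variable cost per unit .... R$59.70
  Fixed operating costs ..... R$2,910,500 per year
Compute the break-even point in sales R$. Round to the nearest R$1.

Contribution margin per unit = R$118.94 − R$59.70 = R$59.24, a CM ratio of R$59.24 ÷ R$118.94 = 0.4981.
Break-even revenue = fixed costs × price ÷ CM = R$2,910,500 × R$118.94 ÷ R$59.24 = R$5,843,600.

R$5,843,600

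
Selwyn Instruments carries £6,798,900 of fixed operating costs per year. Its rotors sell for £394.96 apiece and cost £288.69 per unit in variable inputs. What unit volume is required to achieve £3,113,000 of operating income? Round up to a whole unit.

Contribution margin per unit = £394.96 − £288.69 = £106.27.
Units = (FC + target) / CM = (£6,798,900 + £3,113,000) / £106.27 = 93,270.91, so 93,271 rotors.

93,271 rotors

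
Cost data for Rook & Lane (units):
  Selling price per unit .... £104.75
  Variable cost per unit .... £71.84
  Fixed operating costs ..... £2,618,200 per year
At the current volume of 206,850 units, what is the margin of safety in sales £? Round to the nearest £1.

£13,334,008

Unit CM = price − variable cost = £104.75 − £71.84 = £32.91. Break-even units = £2,618,200 ÷ £32.91 = 79,556.37; break-even revenue = 79,556.37 × £104.75 = £8,333,529.32.
Actual sales revenue = 206,850 × £104.75 = £21,667,537.50.
Margin of safety = £21,667,537.50 − £8,333,529.32 = £13,334,008.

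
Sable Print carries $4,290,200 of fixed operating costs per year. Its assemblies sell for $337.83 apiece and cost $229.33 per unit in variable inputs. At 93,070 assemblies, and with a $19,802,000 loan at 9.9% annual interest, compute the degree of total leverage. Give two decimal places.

2.62

At 93,070 units, contribution = 93,070 × $108.50 = $10,098,095.00.
EBIT = $10,098,095.00 − $4,290,200 = $5,807,895.00. Interest = $1,960,398.00, so EBIT − I = $3,847,497.00.
DCL = contribution ÷ (EBIT − I) = $10,098,095.00 ÷ $3,847,497.00 = 2.6246.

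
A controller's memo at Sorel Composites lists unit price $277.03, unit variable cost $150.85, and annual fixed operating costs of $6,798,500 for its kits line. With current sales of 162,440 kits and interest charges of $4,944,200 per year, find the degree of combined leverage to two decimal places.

2.34

At 162,440 units, contribution = 162,440 × $126.18 = $20,496,679.20.
Operating income = contribution − fixed costs = $20,496,679.20 − $6,798,500 = $13,698,179.20. Interest = $4,944,200.00, so EBIT − I = $8,753,979.20.
Degree of total leverage = total CM / (EBIT − interest) = $20,496,679.20 / $8,753,979.20 = 2.3414.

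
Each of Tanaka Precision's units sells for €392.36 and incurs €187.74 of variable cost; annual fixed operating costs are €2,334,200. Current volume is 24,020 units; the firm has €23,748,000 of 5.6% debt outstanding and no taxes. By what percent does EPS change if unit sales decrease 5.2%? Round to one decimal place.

Total contribution margin = 24,020 × €204.62 = €4,914,972.40.
EBIT = €4,914,972.40 − €2,334,200 = €2,580,772.40.
After interest of €1,329,888.00, pre-tax earnings = €1,250,884.40.
Degree of combined leverage = contribution ÷ (EBIT − I) = €4,914,972.40 ÷ €1,250,884.40 = 3.9292.
EPS therefore changes by 3.9292 × (-5.2%) = -20.4%.

-20.4%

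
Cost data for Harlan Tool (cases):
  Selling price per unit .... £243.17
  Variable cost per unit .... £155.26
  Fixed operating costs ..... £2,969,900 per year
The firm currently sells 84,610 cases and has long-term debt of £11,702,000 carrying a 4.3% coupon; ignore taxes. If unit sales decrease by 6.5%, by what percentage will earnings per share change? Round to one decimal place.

-12.2%

Total contribution margin = 84,610 × £87.91 = £7,438,065.10.
EBIT = £7,438,065.10 − £2,969,900 = £4,468,165.10.
Interest = £503,186.00, so EBIT − I = £3,964,979.10.
DCL = total CM / (EBIT − I) = £7,438,065.10 / £3,964,979.10 = 1.8759.
EPS therefore changes by 1.8759 × (-6.5%) = -12.2%.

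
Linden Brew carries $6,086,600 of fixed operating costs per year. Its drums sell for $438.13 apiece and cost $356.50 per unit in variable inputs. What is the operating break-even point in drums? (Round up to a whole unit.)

74,564 drums

Unit CM = price − variable cost = $438.13 − $356.50 = $81.63.
Break-even volume = fixed costs ÷ CM per unit = $6,086,600 ÷ $81.63 = 74,563.27, so 74,564 drums.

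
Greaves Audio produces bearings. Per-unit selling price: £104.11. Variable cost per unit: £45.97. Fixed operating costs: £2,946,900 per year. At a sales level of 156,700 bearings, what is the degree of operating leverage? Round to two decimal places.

Contribution at this volume is 156,700 × £58.14 = £9,110,538.00.
EBIT = £9,110,538.00 − £2,946,900 = £6,163,638.00.
So DOL = total CM / EBIT = £9,110,538.00 / £6,163,638.00 = 1.4781.

1.48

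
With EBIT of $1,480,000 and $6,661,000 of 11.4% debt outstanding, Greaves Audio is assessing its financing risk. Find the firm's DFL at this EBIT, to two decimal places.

Annual interest charges come to $759,354.00.
DFL = EBIT ÷ (EBIT − I) = $1,480,000 ÷ ($1,480,000 − $759,354.00) = $1,480,000 ÷ $720,646.00 = 2.0537.

2.05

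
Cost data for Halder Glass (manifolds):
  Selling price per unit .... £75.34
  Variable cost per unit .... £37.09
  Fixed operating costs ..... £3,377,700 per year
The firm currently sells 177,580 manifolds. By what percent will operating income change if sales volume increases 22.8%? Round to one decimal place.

+45.4%

Total contribution margin = 177,580 × £38.25 = £6,792,435.00.
Operating income = contribution − fixed costs = £6,792,435.00 − £3,377,700 = £3,414,735.00.
DOL = contribution ÷ EBIT = £6,792,435.00 ÷ £3,414,735.00 = 1.9892.
Operating income changes by 1.9892 × +22.8% = +45.4%.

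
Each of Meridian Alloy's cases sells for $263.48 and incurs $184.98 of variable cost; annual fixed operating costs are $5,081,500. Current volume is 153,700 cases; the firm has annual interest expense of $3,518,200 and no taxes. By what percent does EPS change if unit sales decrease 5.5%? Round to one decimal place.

-19.1%

Total contribution margin = 153,700 × $78.50 = $12,065,450.00.
Operating income = contribution − fixed costs = $12,065,450.00 − $5,081,500 = $6,983,950.00.
After interest of $3,518,200.00, pre-tax earnings = $3,465,750.00.
DCL = total CM / (EBIT − I) = $12,065,450.00 / $3,465,750.00 = 3.4813.
EPS therefore changes by 3.4813 × (-5.5%) = -19.1%.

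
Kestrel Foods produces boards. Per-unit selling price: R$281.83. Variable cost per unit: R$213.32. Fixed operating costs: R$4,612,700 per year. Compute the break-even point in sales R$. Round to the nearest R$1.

R$18,975,292

CM per unit = R$281.83 − R$213.32 = R$68.51; CM ratio = R$68.51 / R$281.83 = 0.2431.
Break-even revenue = fixed costs × price ÷ CM = R$4,612,700 × R$281.83 ÷ R$68.51 = R$18,975,292.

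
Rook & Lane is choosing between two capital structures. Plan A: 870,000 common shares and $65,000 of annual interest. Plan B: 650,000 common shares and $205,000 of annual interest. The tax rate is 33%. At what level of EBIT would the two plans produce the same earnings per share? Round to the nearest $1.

At indifference, (EBIT − 65,000)(1 − t)/870,000 = (EBIT − 205,000)(1 − t)/650,000.
The (1 − t) factor cancels: (EBIT − 65,000) × 650,000 = (EBIT − 205,000) × 870,000.
Solving, EBIT = (205,000·870,000 − 65,000·650,000) / (870,000 − 650,000) = 136,100,000,000 / 220,000 = 618,636.36.

$618,636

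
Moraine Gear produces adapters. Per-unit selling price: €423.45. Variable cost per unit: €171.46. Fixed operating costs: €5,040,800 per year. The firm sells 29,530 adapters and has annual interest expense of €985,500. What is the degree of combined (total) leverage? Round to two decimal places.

5.26

Total contribution margin = 29,530 × €251.99 = €7,441,264.70.
Subtracting fixed costs: EBIT = €7,441,264.70 − €5,040,800 = €2,400,464.70. Interest = €985,500.00, so EBIT − I = €1,414,964.70.
Degree of total leverage = total CM / (EBIT − interest) = €7,441,264.70 / €1,414,964.70 = 5.2590.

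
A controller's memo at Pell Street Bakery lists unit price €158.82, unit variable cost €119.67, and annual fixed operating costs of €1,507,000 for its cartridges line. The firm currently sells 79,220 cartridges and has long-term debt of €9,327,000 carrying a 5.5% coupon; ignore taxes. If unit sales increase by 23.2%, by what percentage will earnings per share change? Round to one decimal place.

+66.5%

Contribution at this volume is 79,220 × €39.15 = €3,101,463.00.
EBIT = €3,101,463.00 − €1,507,000 = €1,594,463.00.
Interest = €512,985.00, so EBIT − I = €1,081,478.00.
DCL = total CM / (EBIT − I) = €3,101,463.00 / €1,081,478.00 = 2.8678.
EPS therefore changes by 2.8678 × (+23.2%) = +66.5%.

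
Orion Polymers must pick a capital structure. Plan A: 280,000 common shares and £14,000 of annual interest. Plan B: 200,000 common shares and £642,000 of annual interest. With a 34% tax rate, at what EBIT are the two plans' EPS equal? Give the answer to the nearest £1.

£2,212,000

Set EPS_A = EPS_B: (EBIT − £14,000)(1 − 0.34) ÷ 280,000 = (EBIT − £642,000)(1 − 0.34) ÷ 200,000.
The (1 − t) factor cancels: (EBIT − 14,000) × 200,000 = (EBIT − 642,000) × 280,000.
Solving, EBIT = (642,000·280,000 − 14,000·200,000) / (280,000 − 200,000) = 176,960,000,000 / 80,000 = 2,212,000.00.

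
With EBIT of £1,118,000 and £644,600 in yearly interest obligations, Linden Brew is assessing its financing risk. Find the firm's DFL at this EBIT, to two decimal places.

Annual interest charges come to £644,600.00.
Degree of financial leverage = EBIT / (EBIT − interest) = £1,118,000 / £473,400.00 = 2.3616.

2.36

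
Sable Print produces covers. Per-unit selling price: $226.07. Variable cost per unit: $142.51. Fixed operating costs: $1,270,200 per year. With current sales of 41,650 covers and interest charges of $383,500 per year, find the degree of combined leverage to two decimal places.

Total contribution margin = 41,650 × $83.56 = $3,480,274.00.
Subtracting fixed costs: EBIT = $3,480,274.00 − $1,270,200 = $2,210,074.00. Interest = $383,500.00.
DOL = $3,480,274.00 ÷ $2,210,074.00 = 1.5747; DFL = $2,210,074.00 ÷ $1,826,574.00 = 1.2100.
Combined leverage = 1.5747 × 1.2100 = 1.9054.

1.91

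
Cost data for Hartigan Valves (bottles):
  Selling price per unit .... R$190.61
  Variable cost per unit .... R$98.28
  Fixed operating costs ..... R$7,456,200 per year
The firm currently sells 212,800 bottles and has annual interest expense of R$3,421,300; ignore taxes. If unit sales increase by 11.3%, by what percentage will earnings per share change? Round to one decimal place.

At 212,800 units, contribution = 212,800 × R$92.33 = R$19,647,824.00.
EBIT = R$19,647,824.00 − R$7,456,200 = R$12,191,624.00.
Interest = R$3,421,300.00, so EBIT − I = R$8,770,324.00.
Degree of combined leverage = contribution ÷ (EBIT − I) = R$19,647,824.00 ÷ R$8,770,324.00 = 2.2403.
%ΔEPS = DCL × %ΔSales = 2.2403 × +11.3% = +25.3%.

+25.3%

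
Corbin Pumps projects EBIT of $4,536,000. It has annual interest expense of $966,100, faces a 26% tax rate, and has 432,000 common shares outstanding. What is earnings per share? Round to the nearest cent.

$6.12

Interest = $966,100.00, so EBT = $4,536,000 − $966,100.00 = $3,569,900.00.
After tax at 26%: net income = $3,569,900.00 × 0.74 = $2,641,726.00.
Per share: $2,641,726.00 / 432,000 shares = $6.12.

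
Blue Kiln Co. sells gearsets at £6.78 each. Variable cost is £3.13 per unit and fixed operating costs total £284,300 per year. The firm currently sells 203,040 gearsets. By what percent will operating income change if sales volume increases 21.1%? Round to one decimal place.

+34.2%

Contribution at this volume is 203,040 × £3.65 = £741,096.00.
Operating income = contribution − fixed costs = £741,096.00 − £284,300 = £456,796.00.
DOL = contribution ÷ EBIT = £741,096.00 ÷ £456,796.00 = 1.6224.
Operating income changes by 1.6224 × +21.1% = +34.2%.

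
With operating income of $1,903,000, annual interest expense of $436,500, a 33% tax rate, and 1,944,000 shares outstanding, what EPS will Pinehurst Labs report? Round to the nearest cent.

$0.51

Pre-tax income = $1,903,000 − $436,500.00 = $1,466,500.00.
Net income = $1,466,500.00 × (1 − 0.33) = $982,555.00.
EPS = $982,555.00 ÷ 1,944,000 = $0.51.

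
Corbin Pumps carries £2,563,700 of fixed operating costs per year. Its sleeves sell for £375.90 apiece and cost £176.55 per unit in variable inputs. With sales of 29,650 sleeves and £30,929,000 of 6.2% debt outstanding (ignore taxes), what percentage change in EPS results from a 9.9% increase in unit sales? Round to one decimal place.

Total contribution margin = 29,650 × £199.35 = £5,910,727.50.
Subtracting fixed costs: EBIT = £5,910,727.50 − £2,563,700 = £3,347,027.50.
After interest of £1,917,598.00, pre-tax earnings = £1,429,429.50.
Degree of combined leverage = contribution ÷ (EBIT − I) = £5,910,727.50 ÷ £1,429,429.50 = 4.1350.
%ΔEPS = DCL × %ΔSales = 4.1350 × +9.9% = +40.9%.

+40.9%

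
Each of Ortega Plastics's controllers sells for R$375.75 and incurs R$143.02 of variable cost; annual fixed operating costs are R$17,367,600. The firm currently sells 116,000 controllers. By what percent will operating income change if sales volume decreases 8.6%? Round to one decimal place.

-24.1%

Total contribution margin = 116,000 × R$232.73 = R$26,996,680.00.
EBIT = R$26,996,680.00 − R$17,367,600 = R$9,629,080.00.
So DOL = total CM / EBIT = R$26,996,680.00 / R$9,629,080.00 = 2.8037.
So EBIT moves 2.8037 × (-8.6%) = -24.1%.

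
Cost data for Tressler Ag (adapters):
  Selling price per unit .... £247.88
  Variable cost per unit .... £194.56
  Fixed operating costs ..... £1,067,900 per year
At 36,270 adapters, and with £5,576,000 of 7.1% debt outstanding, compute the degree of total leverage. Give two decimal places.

4.11

Total contribution margin = 36,270 × £53.32 = £1,933,916.40.
EBIT = £1,933,916.40 − £1,067,900 = £866,016.40. Interest = £395,896.00.
DOL = £1,933,916.40 ÷ £866,016.40 = 2.2331; DFL = £866,016.40 ÷ £470,120.40 = 1.8421.
DCL = DOL × DFL = 2.2331 × 1.8421 = 4.1136.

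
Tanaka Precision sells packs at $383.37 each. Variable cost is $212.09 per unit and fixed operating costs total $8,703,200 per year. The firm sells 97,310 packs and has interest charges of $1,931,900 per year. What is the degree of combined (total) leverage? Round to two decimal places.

At 97,310 units, contribution = 97,310 × $171.28 = $16,667,256.80.
Subtracting fixed costs: EBIT = $16,667,256.80 − $8,703,200 = $7,964,056.80. Interest = $1,931,900.00.
DOL = $16,667,256.80 ÷ $7,964,056.80 = 2.0928; DFL = $7,964,056.80 ÷ $6,032,156.80 = 1.3203.
DCL = DOL × DFL = 2.0928 × 1.3203 = 2.7631.

2.76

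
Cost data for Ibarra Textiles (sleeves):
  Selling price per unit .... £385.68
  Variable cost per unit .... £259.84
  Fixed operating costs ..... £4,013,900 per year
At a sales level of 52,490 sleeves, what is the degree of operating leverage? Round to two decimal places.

2.55

At 52,490 units, contribution = 52,490 × £125.84 = £6,605,341.60.
Subtracting fixed costs: EBIT = £6,605,341.60 − £4,013,900 = £2,591,441.60.
So DOL = total CM / EBIT = £6,605,341.60 / £2,591,441.60 = 2.5489.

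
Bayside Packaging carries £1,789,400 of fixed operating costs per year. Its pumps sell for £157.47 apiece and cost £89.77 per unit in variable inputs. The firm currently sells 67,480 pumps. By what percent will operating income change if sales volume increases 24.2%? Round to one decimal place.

At 67,480 units, contribution = 67,480 × £67.70 = £4,568,396.00.
EBIT = £4,568,396.00 − £1,789,400 = £2,778,996.00.
So DOL = total CM / EBIT = £4,568,396.00 / £2,778,996.00 = 1.6439.
%ΔEBIT = DOL × %ΔSales = 1.6439 × +24.2% = +39.8%.

+39.8%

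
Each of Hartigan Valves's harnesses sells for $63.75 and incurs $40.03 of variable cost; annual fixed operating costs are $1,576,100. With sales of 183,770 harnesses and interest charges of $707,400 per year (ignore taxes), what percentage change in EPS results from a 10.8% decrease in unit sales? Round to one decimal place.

-22.7%

At 183,770 units, contribution = 183,770 × $23.72 = $4,359,024.40.
EBIT = $4,359,024.40 − $1,576,100 = $2,782,924.40.
After interest of $707,400.00, pre-tax earnings = $2,075,524.40.
DCL = total CM / (EBIT − I) = $4,359,024.40 / $2,075,524.40 = 2.1002.
EPS therefore changes by 2.1002 × (-10.8%) = -22.7%.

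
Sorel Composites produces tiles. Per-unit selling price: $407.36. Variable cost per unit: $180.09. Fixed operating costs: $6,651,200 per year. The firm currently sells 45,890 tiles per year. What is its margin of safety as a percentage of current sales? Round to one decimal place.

36.2%

Each unit contributes $407.36 − $180.09 = $227.27. Break-even units = $6,651,200 ÷ $227.27 = 29,265.63; break-even revenue = 29,265.63 × $407.36 = $11,921,647.52.
Actual sales revenue = 45,890 × $407.36 = $18,693,750.40.
Margin of safety = ($18,693,750.40 − $11,921,647.52) ÷ $18,693,750.40 = 36.2%.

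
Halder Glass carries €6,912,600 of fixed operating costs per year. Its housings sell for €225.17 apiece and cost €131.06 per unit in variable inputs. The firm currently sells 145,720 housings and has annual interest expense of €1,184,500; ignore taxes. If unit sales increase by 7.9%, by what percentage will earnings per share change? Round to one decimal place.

Total contribution margin = 145,720 × €94.11 = €13,713,709.20.
EBIT = €13,713,709.20 − €6,912,600 = €6,801,109.20.
After interest of €1,184,500.00, pre-tax earnings = €5,616,609.20.
DCL = total CM / (EBIT − I) = €13,713,709.20 / €5,616,609.20 = 2.4416.
%ΔEPS = DCL × %ΔSales = 2.4416 × +7.9% = +19.3%.

+19.3%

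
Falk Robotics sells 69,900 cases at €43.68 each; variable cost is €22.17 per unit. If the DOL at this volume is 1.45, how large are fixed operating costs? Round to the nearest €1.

At 69,900 units, contribution = 69,900 × €21.51 = €1,503,549.00.
Since DOL = CM ÷ EBIT, EBIT = €1,503,549.00 ÷ 1.45 = €1,036,930.34.
And FC = contribution − EBIT = €1,503,549.00 − €1,036,930.34 = €466,619.

€466,619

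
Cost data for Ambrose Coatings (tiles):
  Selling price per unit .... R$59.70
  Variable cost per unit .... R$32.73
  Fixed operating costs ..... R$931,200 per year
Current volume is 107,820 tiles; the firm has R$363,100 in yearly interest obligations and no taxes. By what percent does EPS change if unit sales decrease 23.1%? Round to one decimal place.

-41.6%

At 107,820 units, contribution = 107,820 × R$26.97 = R$2,907,905.40.
Subtracting fixed costs: EBIT = R$2,907,905.40 − R$931,200 = R$1,976,705.40.
After interest of R$363,100.00, pre-tax earnings = R$1,613,605.40.
DCL = total CM / (EBIT − I) = R$2,907,905.40 / R$1,613,605.40 = 1.8021.
EPS therefore changes by 1.8021 × (-23.1%) = -41.6%.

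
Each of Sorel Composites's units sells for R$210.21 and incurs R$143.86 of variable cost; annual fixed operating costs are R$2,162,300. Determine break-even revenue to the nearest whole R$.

Contribution margin per unit = R$210.21 − R$143.86 = R$66.35, a CM ratio of R$66.35 ÷ R$210.21 = 0.3156.
Break-even sales = FC ÷ CM ratio = R$2,162,300 × R$210.21 / R$66.35 = R$6,850,597.

R$6,850,597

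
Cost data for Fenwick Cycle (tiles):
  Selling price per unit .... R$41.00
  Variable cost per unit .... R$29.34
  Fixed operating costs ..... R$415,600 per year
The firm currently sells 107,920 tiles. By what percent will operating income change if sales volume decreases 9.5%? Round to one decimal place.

At 107,920 units, contribution = 107,920 × R$11.66 = R$1,258,347.20.
Subtracting fixed costs: EBIT = R$1,258,347.20 − R$415,600 = R$842,747.20.
So DOL = total CM / EBIT = R$1,258,347.20 / R$842,747.20 = 1.4931.
Operating income changes by 1.4931 × -9.5% = -14.2%.

-14.2%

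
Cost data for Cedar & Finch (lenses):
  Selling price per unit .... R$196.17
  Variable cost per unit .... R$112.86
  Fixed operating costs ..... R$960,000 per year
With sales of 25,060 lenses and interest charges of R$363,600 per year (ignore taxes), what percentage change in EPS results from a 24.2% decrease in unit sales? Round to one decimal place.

-66.1%

Contribution at this volume is 25,060 × R$83.31 = R$2,087,748.60.
Operating income = contribution − fixed costs = R$2,087,748.60 − R$960,000 = R$1,127,748.60.
Interest = R$363,600.00, so EBIT − I = R$764,148.60.
Degree of combined leverage = contribution ÷ (EBIT − I) = R$2,087,748.60 ÷ R$764,148.60 = 2.7321.
%ΔEPS = DCL × %ΔSales = 2.7321 × -24.2% = -66.1%.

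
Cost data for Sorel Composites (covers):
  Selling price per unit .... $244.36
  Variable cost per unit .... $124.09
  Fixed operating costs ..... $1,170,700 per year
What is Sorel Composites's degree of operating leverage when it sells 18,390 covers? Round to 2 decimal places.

2.12

Contribution at this volume is 18,390 × $120.27 = $2,211,765.30.
Operating income = contribution − fixed costs = $2,211,765.30 − $1,170,700 = $1,041,065.30.
So DOL = total CM / EBIT = $2,211,765.30 / $1,041,065.30 = 2.1245.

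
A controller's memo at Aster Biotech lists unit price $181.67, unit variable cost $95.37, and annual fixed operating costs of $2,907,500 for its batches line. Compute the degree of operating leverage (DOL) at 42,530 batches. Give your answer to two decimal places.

4.81

Total contribution margin = 42,530 × $86.30 = $3,670,339.00.
Operating income = contribution − fixed costs = $3,670,339.00 − $2,907,500 = $762,839.00.
Degree of operating leverage = $3,670,339.00 / $762,839.00 = 4.8114.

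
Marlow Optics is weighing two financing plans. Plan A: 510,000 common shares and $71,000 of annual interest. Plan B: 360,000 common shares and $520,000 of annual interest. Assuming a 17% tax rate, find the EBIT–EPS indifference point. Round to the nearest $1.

$1,597,600

Set EPS_A = EPS_B: (EBIT − $71,000)(1 − 0.17) ÷ 510,000 = (EBIT − $520,000)(1 − 0.17) ÷ 360,000.
The (1 − t) factor cancels: (EBIT − 71,000) × 360,000 = (EBIT − 520,000) × 510,000.
Solving, EBIT = (520,000·510,000 − 71,000·360,000) / (510,000 − 360,000) = 239,640,000,000 / 150,000 = 1,597,600.00.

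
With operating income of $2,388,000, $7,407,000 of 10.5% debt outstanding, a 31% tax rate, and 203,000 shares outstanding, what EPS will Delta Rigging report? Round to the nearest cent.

Pre-tax income = $2,388,000 − $777,735.00 = $1,610,265.00.
Net income = $1,610,265.00 × (1 − 0.31) = $1,111,082.85.
EPS = $1,111,082.85 ÷ 203,000 = $5.47.

$5.47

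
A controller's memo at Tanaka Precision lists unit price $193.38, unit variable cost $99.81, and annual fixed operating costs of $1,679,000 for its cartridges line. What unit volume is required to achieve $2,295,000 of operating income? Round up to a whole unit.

Unit CM = price − variable cost = $193.38 − $99.81 = $93.57.
Units = (FC + target) / CM = ($1,679,000 + $2,295,000) / $93.57 = 42,470.88, so 42,471 cartridges.

42,471 cartridges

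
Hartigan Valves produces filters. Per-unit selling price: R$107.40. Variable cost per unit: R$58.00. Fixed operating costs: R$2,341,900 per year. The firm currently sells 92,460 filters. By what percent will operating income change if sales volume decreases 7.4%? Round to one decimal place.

-15.2%

Total contribution margin = 92,460 × R$49.40 = R$4,567,524.00.
Operating income = contribution − fixed costs = R$4,567,524.00 − R$2,341,900 = R$2,225,624.00.
So DOL = total CM / EBIT = R$4,567,524.00 / R$2,225,624.00 = 2.0522.
%ΔEBIT = DOL × %ΔSales = 2.0522 × -7.4% = -15.2%.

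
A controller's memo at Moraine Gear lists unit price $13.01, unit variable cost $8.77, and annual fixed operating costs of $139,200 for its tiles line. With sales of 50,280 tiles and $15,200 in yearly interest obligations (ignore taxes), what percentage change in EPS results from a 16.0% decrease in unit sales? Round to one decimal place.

Contribution at this volume is 50,280 × $4.24 = $213,187.20.
Operating income = contribution − fixed costs = $213,187.20 − $139,200 = $73,987.20.
Interest = $15,200.00, so EBIT − I = $58,787.20.
Degree of combined leverage = contribution ÷ (EBIT − I) = $213,187.20 ÷ $58,787.20 = 3.6264.
EPS therefore changes by 3.6264 × (-16.0%) = -58.0%.

-58.0%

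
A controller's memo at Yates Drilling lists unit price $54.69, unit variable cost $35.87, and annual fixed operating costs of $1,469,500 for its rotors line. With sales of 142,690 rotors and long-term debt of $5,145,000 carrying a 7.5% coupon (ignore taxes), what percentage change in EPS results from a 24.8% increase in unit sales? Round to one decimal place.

+80.2%

Contribution at this volume is 142,690 × $18.82 = $2,685,425.80.
Operating income = contribution − fixed costs = $2,685,425.80 − $1,469,500 = $1,215,925.80.
After interest of $385,875.00, pre-tax earnings = $830,050.80.
Degree of combined leverage = contribution ÷ (EBIT − I) = $2,685,425.80 ÷ $830,050.80 = 3.2353.
%ΔEPS = DCL × %ΔSales = 3.2353 × +24.8% = +80.2%.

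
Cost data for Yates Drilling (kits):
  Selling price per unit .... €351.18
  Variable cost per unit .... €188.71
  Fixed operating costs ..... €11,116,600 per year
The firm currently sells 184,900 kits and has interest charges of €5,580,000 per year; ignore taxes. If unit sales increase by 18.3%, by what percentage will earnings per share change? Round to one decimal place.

+41.2%

Contribution at this volume is 184,900 × €162.47 = €30,040,703.00.
EBIT = €30,040,703.00 − €11,116,600 = €18,924,103.00.
After interest of €5,580,000.00, pre-tax earnings = €13,344,103.00.
DCL = total CM / (EBIT − I) = €30,040,703.00 / €13,344,103.00 = 2.2512.
EPS therefore changes by 2.2512 × (+18.3%) = +41.2%.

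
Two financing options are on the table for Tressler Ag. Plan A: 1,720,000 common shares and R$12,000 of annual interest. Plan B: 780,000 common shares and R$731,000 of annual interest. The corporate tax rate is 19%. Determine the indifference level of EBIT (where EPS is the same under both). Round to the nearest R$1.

At indifference, (EBIT − 12,000)(1 − t)/1,720,000 = (EBIT − 731,000)(1 − t)/780,000.
Cancelling (1 − t) and cross-multiplying: 780,000·(EBIT − 12,000) = 1,720,000·(EBIT − 731,000).
Solving, EBIT = (731,000·1,720,000 − 12,000·780,000) / (1,720,000 − 780,000) = 1,247,960,000,000 / 940,000 = 1,327,617.02.

R$1,327,617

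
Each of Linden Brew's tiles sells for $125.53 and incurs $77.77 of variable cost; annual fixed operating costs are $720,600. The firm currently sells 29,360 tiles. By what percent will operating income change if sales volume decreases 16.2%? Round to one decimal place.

-33.3%

At 29,360 units, contribution = 29,360 × $47.76 = $1,402,233.60.
Operating income = contribution − fixed costs = $1,402,233.60 − $720,600 = $681,633.60.
Degree of operating leverage = $1,402,233.60 / $681,633.60 = 2.0572.
So EBIT moves 2.0572 × (-16.2%) = -33.3%.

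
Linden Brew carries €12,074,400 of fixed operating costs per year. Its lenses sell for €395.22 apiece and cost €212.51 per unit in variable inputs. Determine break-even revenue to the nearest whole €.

€26,118,135

CM per unit = €395.22 − €212.51 = €182.71; CM ratio = €182.71 / €395.22 = 0.4623.
Break-even revenue = fixed costs × price ÷ CM = €12,074,400 × €395.22 ÷ €182.71 = €26,118,135.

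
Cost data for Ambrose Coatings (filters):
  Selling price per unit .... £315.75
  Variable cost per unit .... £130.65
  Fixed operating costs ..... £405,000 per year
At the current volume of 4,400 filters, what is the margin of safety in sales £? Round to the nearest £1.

£698,437

Each unit contributes £315.75 − £130.65 = £185.10. Break-even units = £405,000 ÷ £185.10 = 2,188.01; break-even revenue = 2,188.01 × £315.75 = £690,863.05.
Current sales = 4,400 × £315.75 = £1,389,300.00.
Margin of safety = £1,389,300.00 − £690,863.05 = £698,437.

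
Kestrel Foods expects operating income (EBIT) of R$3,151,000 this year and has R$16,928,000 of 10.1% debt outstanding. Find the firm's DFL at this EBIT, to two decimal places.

2.19

Interest = R$1,709,728.00.
DFL = EBIT ÷ (EBIT − I) = R$3,151,000 ÷ (R$3,151,000 − R$1,709,728.00) = R$3,151,000 ÷ R$1,441,272.00 = 2.1863.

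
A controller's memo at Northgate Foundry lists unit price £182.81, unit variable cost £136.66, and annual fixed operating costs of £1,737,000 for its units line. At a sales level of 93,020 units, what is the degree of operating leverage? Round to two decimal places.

Contribution at this volume is 93,020 × £46.15 = £4,292,873.00.
Operating income = contribution − fixed costs = £4,292,873.00 − £1,737,000 = £2,555,873.00.
DOL = contribution ÷ EBIT = £4,292,873.00 ÷ £2,555,873.00 = 1.6796.

1.68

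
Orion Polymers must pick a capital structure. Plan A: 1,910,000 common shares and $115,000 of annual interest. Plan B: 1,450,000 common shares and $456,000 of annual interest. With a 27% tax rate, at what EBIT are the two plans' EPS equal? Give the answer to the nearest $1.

$1,530,891

At indifference, (EBIT − 115,000)(1 − t)/1,910,000 = (EBIT − 456,000)(1 − t)/1,450,000.
The (1 − t) factor cancels: (EBIT − 115,000) × 1,450,000 = (EBIT − 456,000) × 1,910,000.
EBIT × (1,910,000 − 1,450,000) = 456,000 × 1,910,000 − 115,000 × 1,450,000 = 704,210,000,000, so EBIT = 704,210,000,000 ÷ 460,000 = 1,530,891.30.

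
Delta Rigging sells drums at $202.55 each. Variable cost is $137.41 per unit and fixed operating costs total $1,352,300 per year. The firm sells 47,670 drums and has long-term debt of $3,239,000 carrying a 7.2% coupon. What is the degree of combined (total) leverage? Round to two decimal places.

Contribution at this volume is 47,670 × $65.14 = $3,105,223.80.
Subtracting fixed costs: EBIT = $3,105,223.80 − $1,352,300 = $1,752,923.80. Interest = $233,208.00, so EBIT − I = $1,519,715.80.
Degree of total leverage = total CM / (EBIT − interest) = $3,105,223.80 / $1,519,715.80 = 2.0433.

2.04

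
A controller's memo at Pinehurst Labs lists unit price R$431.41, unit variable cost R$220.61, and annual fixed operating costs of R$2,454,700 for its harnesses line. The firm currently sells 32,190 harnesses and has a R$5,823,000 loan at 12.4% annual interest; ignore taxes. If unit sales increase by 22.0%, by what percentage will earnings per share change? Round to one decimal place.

+41.4%

At 32,190 units, contribution = 32,190 × R$210.80 = R$6,785,652.00.
Operating income = contribution − fixed costs = R$6,785,652.00 − R$2,454,700 = R$4,330,952.00.
After interest of R$722,052.00, pre-tax earnings = R$3,608,900.00.
DCL = total CM / (EBIT − I) = R$6,785,652.00 / R$3,608,900.00 = 1.8803.
EPS therefore changes by 1.8803 × (+22.0%) = +41.4%.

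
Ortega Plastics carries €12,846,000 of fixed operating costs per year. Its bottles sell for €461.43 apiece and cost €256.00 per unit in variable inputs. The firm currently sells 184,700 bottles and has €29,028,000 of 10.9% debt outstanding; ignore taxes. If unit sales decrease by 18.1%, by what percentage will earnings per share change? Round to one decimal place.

-31.3%

At 184,700 units, contribution = 184,700 × €205.43 = €37,942,921.00.
Subtracting fixed costs: EBIT = €37,942,921.00 − €12,846,000 = €25,096,921.00.
Interest = €3,164,052.00, so EBIT − I = €21,932,869.00.
Degree of combined leverage = contribution ÷ (EBIT − I) = €37,942,921.00 ÷ €21,932,869.00 = 1.7300.
%ΔEPS = DCL × %ΔSales = 1.7300 × -18.1% = -31.3%.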